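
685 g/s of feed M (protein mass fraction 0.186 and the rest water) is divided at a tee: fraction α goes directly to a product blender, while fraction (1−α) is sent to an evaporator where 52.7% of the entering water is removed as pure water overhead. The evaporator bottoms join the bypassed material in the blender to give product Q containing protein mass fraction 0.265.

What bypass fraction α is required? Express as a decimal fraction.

0.305

All 685×0.186 = 127.41 g/s of protein reaches Q, so Q = 127.41/0.265 = 480.79 g/s and vapour = 204.21 g/s.
The evaporator receives (1−α)·685 of feed at 0.814 water and removes 0.527 of that water:
0.527×0.814×(1−α)×685 = 204.21
(1−α) = 204.21/293.85 = 0.6949;  α = 0.3051.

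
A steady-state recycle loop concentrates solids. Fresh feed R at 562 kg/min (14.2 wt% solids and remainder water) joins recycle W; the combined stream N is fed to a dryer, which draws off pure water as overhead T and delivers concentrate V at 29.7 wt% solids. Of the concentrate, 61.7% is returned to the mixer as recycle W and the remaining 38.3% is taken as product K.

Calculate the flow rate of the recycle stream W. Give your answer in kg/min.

432.9 kg/min

Overall solids balance (none leaves overhead): solids in fresh feed = solids in product, i.e. 562×0.142 = (1−0.617)·V·0.297.
V = 79.804/(0.297×0.383) = 701.57 kg/min.
Recycle W = 0.617×701.57 = 432.87 kg/min.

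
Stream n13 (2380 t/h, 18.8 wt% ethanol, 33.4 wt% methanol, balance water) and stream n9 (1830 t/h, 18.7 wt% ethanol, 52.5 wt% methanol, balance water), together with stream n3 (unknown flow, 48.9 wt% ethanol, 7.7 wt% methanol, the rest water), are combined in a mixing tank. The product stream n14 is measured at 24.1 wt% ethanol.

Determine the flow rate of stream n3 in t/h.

Let n3 be the unknown flow. Total out = 4210 + n3.
ethanol balance: 789.65 + 0.489·n3 = 0.241·(4210 + n3)
(0.489 − 0.241)·n3 = 0.241×4210 − 789.65 = 224.96
n3 = 224.96 / 0.248 = 907.1 t/h

907.1 t/h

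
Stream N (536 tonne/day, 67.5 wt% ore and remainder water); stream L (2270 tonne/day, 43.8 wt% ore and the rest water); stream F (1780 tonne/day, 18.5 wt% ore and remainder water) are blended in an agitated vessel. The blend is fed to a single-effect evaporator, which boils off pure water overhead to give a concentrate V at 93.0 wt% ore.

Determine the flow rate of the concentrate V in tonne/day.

1812 tonne/day

ore entering = 536×0.675 + 2270×0.438 + 1780×0.185 = 1685.4 tonne/day.
All ore reports to V, so V = 1685.4/0.930 = 1812.2 tonne/day.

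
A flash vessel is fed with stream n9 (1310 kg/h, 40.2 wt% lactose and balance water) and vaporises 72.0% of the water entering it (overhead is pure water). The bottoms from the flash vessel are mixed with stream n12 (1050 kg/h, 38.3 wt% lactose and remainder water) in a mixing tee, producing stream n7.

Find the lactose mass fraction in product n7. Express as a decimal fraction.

Vapour removed = 0.720×0.598×1310 = 564.03 kg/h; concentrate = 745.97 kg/h.
lactose reaching the mixer = 526.62 (from concentrate) + 1050×0.383 = 928.77 kg/h.
Product flow = 745.97 + 1050 = 1796 kg/h; lactose fraction = 0.517.

0.517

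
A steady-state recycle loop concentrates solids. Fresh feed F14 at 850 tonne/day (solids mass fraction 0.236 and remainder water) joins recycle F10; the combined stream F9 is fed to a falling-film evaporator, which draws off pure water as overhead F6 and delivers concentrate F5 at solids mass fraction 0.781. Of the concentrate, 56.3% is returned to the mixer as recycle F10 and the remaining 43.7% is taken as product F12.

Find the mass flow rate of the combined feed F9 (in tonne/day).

1181 tonne/day

Overall solids balance (none leaves overhead): solids in fresh feed = solids in product, i.e. 850×0.236 = (1−0.563)·F5·0.781.
F5 = 200.6/(0.781×0.437) = 587.76 tonne/day.
Recycle F10 = 0.563×587.76 = 330.91 tonne/day.
Combined feed F9 = 850 + 330.91 = 1180.9 tonne/day.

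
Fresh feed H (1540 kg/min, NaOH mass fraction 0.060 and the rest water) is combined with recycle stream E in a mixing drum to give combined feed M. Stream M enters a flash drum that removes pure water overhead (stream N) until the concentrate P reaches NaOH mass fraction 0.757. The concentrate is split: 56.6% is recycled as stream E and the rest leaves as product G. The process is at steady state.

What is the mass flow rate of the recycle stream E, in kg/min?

159.2 kg/min

Overall NaOH balance (none leaves overhead): NaOH in fresh feed = NaOH in product, i.e. 1540×0.060 = (1−0.566)·P·0.757.
P = 92.4/(0.757×0.434) = 281.25 kg/min.
Recycle E = 0.566×281.25 = 159.19 kg/min.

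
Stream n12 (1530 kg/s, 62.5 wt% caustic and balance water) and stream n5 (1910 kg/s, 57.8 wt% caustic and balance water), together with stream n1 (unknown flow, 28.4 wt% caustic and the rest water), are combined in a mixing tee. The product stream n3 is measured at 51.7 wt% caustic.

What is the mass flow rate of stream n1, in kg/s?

Let n1 be the unknown flow. Total out = 3440 + n1.
caustic balance: 2060.2 + 0.284·n1 = 0.517·(3440 + n1)
(0.284 − 0.517)·n1 = 0.517×3440 − 2060.2 = -281.75
n1 = -281.75 / -0.233 = 1209.2 kg/s

1209 kg/s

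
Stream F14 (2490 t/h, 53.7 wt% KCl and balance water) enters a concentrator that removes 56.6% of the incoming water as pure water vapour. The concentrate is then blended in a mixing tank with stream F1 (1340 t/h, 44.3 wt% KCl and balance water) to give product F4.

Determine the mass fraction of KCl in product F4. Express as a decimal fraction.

0.608

Vapour removed = 0.566×0.463×2490 = 652.52 t/h; concentrate = 1837.5 t/h.
KCl reaching the mixer = 1337.1 (from concentrate) + 1340×0.443 = 1930.8 t/h.
Product flow = 1837.5 + 1340 = 3177.5 t/h; KCl fraction = 0.608.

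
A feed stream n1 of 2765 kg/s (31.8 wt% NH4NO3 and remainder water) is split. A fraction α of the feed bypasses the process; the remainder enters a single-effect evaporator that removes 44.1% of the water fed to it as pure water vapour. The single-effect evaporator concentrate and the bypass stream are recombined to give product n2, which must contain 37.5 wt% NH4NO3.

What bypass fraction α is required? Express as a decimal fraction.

All 2765×0.318 = 879.27 kg/s of NH4NO3 reaches n2, so n2 = 879.27/0.375 = 2344.7 kg/s and vapour = 420.28 kg/s.
The evaporator receives (1−α)·2765 of feed at 0.682 water and removes 0.441 of that water:
0.441×0.682×(1−α)×2765 = 420.28
(1−α) = 420.28/831.61 = 0.5054;  α = 0.4946.

0.495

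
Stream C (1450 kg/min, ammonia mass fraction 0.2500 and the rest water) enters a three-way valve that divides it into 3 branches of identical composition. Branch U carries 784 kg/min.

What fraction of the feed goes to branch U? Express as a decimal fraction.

0.541

Fraction to U = 784/1450 = 0.5407.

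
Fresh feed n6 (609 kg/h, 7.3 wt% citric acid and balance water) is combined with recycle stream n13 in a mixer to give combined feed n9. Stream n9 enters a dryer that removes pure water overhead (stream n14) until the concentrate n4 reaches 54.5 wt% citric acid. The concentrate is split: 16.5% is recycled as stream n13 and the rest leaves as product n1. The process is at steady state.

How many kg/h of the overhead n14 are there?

527.4 kg/h

Overall citric acid balance (none leaves overhead): citric acid in fresh feed = citric acid in product, i.e. 609×0.073 = (1−0.165)·n4·0.545.
n4 = 44.457/(0.545×0.835) = 97.692 kg/h.
Recycle n13 = 0.165×97.692 = 16.119 kg/h.
Combined feed n9 = 609 + 16.119 = 625.12 kg/h.
Overhead n14 = n9 − n4 = 625.12 − 97.692 = 527.43 kg/h.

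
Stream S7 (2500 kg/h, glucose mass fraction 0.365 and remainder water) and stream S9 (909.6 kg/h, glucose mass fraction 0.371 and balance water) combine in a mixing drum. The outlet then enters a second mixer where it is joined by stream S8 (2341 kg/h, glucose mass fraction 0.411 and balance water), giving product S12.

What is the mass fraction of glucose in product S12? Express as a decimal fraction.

Overall, product flow = 5750.6 kg/h.
glucose in = 2500×0.365 + 909.6×0.371 + 2341×0.411 = 2212.1 kg/h.
glucose fraction in S12 = 0.385.

0.385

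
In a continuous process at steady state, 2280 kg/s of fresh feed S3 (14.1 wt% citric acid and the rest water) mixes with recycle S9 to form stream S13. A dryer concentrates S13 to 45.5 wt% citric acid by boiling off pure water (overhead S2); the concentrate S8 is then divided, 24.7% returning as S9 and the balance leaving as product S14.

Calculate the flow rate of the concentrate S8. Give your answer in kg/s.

Overall citric acid balance (none leaves overhead): citric acid in fresh feed = citric acid in product, i.e. 2280×0.141 = (1−0.247)·S8·0.455.
S8 = 321.48/(0.455×0.753) = 938.31 kg/s.

938.3 kg/s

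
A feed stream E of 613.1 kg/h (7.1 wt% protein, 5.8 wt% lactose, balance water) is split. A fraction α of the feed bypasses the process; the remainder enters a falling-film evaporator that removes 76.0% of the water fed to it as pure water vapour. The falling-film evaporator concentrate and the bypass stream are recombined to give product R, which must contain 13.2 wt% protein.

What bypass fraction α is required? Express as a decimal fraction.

All 613.1×0.071 = 43.53 kg/h of protein reaches R, so R = 43.53/0.132 = 329.77 kg/h and vapour = 283.33 kg/h.
The evaporator receives (1−α)·613.1 of feed at 0.871 water and removes 0.760 of that water:
0.760×0.871×(1−α)×613.1 = 283.33
(1−α) = 283.33/405.85 = 0.6981;  α = 0.3019.

0.302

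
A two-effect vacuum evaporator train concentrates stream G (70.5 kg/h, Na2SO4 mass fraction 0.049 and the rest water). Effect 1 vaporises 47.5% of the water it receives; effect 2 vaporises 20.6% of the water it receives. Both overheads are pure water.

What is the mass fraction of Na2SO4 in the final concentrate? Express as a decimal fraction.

0.110

water in feed = 70.5×0.951 = 67.045 kg/h.
After stage 1: water left = (1−0.475)×67.045 = 35.199; stream total = 38.653 kg/h.
After stage 2: water left = (1−0.206)×35.199 = 27.948; final concentrate = 31.402 kg/h.
Na2SO4 fraction = 3.4545/31.402 = 0.110.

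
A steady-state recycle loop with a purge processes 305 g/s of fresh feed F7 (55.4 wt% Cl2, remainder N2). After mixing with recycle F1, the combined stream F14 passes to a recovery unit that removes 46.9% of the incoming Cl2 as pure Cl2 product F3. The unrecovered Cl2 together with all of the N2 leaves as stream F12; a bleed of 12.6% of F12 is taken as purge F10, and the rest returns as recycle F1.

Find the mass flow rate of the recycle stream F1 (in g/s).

N2 enters only via F7 and leaves only via the purge: 305×0.446 = 0.126×(N2 in F12), and the recovery unit passes all N2, so N2 in F14 = N2 in F12 = 1079.6 g/s.
Cl2 in F14: m_A = 305×0.554 + (1−0.126)·(1−0.469)·m_A, so m_A = 168.97/0.5359 = 315.3 g/s.
F12 = (1−0.469)×315.3 + 1079.6 = 1247 g/s.
Recycle F1 = (1−0.126)×1247 = 1089.9 g/s.

1090 g/s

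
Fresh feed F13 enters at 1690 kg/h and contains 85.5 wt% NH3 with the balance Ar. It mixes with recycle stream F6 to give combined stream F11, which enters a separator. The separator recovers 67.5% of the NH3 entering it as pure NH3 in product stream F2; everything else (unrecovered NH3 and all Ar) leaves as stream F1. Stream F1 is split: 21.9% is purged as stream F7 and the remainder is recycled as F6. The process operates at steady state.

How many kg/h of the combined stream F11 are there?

3055 kg/h

Ar enters only via F13 and leaves only via the purge: 1690×0.145 = 0.219×(Ar in F1), and the separator passes all Ar, so Ar in F11 = Ar in F1 = 1118.9 kg/h.
NH3 in F11: m_A = 1690×0.855 + (1−0.219)·(1−0.675)·m_A, so m_A = 1445/0.7462 = 1936.5 kg/h.
F11 = 1936.5 + 1118.9 = 3055.4 kg/h.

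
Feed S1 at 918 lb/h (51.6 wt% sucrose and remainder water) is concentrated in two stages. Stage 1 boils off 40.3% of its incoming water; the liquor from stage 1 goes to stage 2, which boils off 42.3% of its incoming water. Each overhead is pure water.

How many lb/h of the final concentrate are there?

water in feed = 918×0.484 = 444.31 lb/h.
After stage 1: water left = (1−0.403)×444.31 = 265.25; stream total = 738.94 lb/h.
After stage 2: water left = (1−0.423)×265.25 = 153.05; final concentrate = 626.74 lb/h.

626.7 lb/h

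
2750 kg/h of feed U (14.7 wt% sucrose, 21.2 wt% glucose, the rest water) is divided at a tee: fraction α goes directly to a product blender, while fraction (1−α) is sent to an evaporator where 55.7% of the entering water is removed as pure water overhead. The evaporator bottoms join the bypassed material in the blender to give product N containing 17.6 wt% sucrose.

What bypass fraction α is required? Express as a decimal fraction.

All 2750×0.147 = 404.25 kg/h of sucrose reaches N, so N = 404.25/0.176 = 2296.9 kg/h and vapour = 453.12 kg/h.
The evaporator receives (1−α)·2750 of feed at 0.641 water and removes 0.557 of that water:
0.557×0.641×(1−α)×2750 = 453.12
(1−α) = 453.12/981.85 = 0.4615;  α = 0.5385.

0.538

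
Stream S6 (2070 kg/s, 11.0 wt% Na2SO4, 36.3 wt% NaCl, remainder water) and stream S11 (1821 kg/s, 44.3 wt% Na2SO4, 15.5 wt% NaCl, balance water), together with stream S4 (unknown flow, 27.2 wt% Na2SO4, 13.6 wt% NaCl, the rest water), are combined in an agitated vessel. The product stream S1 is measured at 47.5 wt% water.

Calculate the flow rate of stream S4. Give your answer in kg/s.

216.2 kg/s

Let S4 be the unknown flow. Total out = 3891 + S4.
water balance: 1822.9 + 0.592·S4 = 0.475·(3891 + S4)
(0.592 − 0.475)·S4 = 0.475×3891 − 1822.9 = 25.293
S4 = 25.293 / 0.117 = 216.18 kg/s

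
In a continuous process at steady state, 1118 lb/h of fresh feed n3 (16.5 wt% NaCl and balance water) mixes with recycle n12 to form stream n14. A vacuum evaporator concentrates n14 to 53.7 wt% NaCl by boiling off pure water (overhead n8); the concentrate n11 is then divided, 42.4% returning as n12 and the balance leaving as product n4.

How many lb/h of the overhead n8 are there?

774.5 lb/h

Overall NaCl balance (none leaves overhead): NaCl in fresh feed = NaCl in product, i.e. 1118×0.165 = (1−0.424)·n11·0.537.
n11 = 184.47/(0.537×0.576) = 596.39 lb/h.
Recycle n12 = 0.424×596.39 = 252.87 lb/h.
Combined feed n14 = 1118 + 252.87 = 1370.9 lb/h.
Overhead n8 = n14 − n11 = 1370.9 − 596.39 = 774.48 lb/h.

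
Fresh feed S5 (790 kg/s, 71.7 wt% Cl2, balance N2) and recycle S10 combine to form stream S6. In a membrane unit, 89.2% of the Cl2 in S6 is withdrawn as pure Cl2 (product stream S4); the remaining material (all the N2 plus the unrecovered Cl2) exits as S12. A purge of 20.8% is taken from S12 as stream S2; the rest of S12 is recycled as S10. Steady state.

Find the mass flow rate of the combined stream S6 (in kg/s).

1694 kg/s

N2 enters only via S5 and leaves only via the purge: 790×0.283 = 0.208×(N2 in S12), and the membrane unit passes all N2, so N2 in S6 = N2 in S12 = 1074.9 kg/s.
Cl2 in S6: m_A = 790×0.717 + (1−0.208)·(1−0.892)·m_A, so m_A = 566.43/0.9145 = 619.41 kg/s.
S6 = 619.41 + 1074.9 = 1694.3 kg/s.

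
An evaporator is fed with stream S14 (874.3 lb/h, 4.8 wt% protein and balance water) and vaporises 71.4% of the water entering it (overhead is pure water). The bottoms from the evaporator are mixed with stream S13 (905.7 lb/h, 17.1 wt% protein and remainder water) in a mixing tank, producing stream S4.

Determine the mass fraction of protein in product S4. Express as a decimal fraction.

Vapour removed = 0.714×0.952×874.3 = 594.29 lb/h; concentrate = 280.01 lb/h.
protein reaching the mixer = 41.966 (from concentrate) + 905.7×0.171 = 196.84 lb/h.
Product flow = 280.01 + 905.7 = 1185.7 lb/h; protein fraction = 0.166.

0.166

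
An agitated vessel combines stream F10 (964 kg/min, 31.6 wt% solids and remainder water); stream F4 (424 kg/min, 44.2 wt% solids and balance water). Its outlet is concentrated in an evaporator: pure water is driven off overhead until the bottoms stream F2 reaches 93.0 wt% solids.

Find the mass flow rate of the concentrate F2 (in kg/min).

529.1 kg/min

solids entering = 964×0.316 + 424×0.442 = 492.03 kg/min.
All solids reports to F2, so F2 = 492.03/0.930 = 529.07 kg/min.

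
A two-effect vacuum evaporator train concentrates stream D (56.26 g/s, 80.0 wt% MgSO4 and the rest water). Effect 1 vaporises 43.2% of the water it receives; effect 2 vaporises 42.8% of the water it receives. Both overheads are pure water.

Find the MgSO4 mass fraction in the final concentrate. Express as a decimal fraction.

water in feed = 56.26×0.200 = 11.252 g/s.
After stage 1: water left = (1−0.432)×11.252 = 6.3911; stream total = 51.399 g/s.
After stage 2: water left = (1−0.428)×6.3911 = 3.6557; final concentrate = 48.664 g/s.
MgSO4 fraction = 45.008/48.664 = 0.9249.

0.9249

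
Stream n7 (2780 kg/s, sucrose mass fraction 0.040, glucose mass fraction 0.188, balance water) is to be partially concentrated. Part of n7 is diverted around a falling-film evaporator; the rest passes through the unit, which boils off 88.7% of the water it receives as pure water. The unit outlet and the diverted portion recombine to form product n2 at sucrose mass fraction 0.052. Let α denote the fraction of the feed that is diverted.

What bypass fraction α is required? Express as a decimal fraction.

All 2780×0.040 = 111.2 kg/s of sucrose reaches n2, so n2 = 111.2/0.052 = 2138.5 kg/s and vapour = 641.54 kg/s.
The evaporator receives (1−α)·2780 of feed at 0.772 water and removes 0.887 of that water:
0.887×0.772×(1−α)×2780 = 641.54
(1−α) = 641.54/1903.6 = 0.3370;  α = 0.6630.

0.663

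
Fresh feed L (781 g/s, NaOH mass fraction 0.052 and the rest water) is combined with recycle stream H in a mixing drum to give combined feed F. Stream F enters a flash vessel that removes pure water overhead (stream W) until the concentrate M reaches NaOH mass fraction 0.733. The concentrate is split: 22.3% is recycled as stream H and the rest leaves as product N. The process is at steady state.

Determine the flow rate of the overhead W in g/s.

725.6 g/s

Overall NaOH balance (none leaves overhead): NaOH in fresh feed = NaOH in product, i.e. 781×0.052 = (1−0.223)·M·0.733.
M = 40.612/(0.733×0.777) = 71.307 g/s.
Recycle H = 0.223×71.307 = 15.901 g/s.
Combined feed F = 781 + 15.901 = 796.9 g/s.
Overhead W = F − M = 796.9 − 71.307 = 725.59 g/s.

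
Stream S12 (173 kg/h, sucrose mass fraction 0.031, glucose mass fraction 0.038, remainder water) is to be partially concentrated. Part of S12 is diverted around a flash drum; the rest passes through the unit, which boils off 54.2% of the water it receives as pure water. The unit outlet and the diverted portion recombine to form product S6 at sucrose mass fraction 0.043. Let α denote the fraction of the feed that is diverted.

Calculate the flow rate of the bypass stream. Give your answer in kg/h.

All 173×0.031 = 5.363 kg/h of sucrose reaches S6, so S6 = 5.363/0.043 = 124.72 kg/h and vapour = 48.279 kg/h.
The evaporator receives (1−α)·173 of feed at 0.931 water and removes 0.542 of that water:
0.542×0.931×(1−α)×173 = 48.279
(1−α) = 48.279/87.296 = 0.5530;  α = 0.4470.
Bypass flow = 0.4470×173 = 77.322 kg/h.

77.32 kg/h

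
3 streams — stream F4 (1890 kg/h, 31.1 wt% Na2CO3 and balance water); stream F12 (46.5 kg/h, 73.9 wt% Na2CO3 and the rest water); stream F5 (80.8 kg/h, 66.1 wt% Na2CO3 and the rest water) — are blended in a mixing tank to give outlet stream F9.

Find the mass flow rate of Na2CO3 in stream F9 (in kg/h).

Na2CO3 out = Na2CO3 in = 1890×0.311 + 46.5×0.739 + 80.8×0.661 = 675.56 kg/h.

675.6 kg/h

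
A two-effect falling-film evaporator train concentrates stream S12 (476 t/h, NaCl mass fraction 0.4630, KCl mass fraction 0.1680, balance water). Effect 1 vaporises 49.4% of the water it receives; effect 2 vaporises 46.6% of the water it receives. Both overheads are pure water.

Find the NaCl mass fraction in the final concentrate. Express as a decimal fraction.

water in feed = 476×0.369 = 175.64 t/h.
After stage 1: water left = (1−0.494)×175.64 = 88.876; stream total = 389.23 t/h.
After stage 2: water left = (1−0.466)×88.876 = 47.46; final concentrate = 347.82 t/h.
NaCl fraction = 220.39/347.82 = 0.6336.

0.6336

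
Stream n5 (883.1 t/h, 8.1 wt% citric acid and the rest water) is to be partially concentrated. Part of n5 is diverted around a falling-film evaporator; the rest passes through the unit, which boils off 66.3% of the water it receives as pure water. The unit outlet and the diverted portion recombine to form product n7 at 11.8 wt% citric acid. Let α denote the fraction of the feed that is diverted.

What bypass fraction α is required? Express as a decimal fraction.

0.485

All 883.1×0.081 = 71.531 t/h of citric acid reaches n7, so n7 = 71.531/0.118 = 606.2 t/h and vapour = 276.9 t/h.
The evaporator receives (1−α)·883.1 of feed at 0.919 water and removes 0.663 of that water:
0.663×0.919×(1−α)×883.1 = 276.9
(1−α) = 276.9/538.07 = 0.5146;  α = 0.4854.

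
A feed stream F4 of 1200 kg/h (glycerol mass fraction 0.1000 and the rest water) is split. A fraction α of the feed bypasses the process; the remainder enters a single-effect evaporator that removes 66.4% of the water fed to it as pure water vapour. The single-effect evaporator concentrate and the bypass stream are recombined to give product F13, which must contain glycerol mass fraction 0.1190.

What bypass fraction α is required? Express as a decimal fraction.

All 1200×0.100 = 120 kg/h of glycerol reaches F13, so F13 = 120/0.119 = 1008.4 kg/h and vapour = 191.6 kg/h.
The evaporator receives (1−α)·1200 of feed at 0.900 water and removes 0.664 of that water:
0.664×0.900×(1−α)×1200 = 191.6
(1−α) = 191.6/717.12 = 0.2672;  α = 0.7328.

0.733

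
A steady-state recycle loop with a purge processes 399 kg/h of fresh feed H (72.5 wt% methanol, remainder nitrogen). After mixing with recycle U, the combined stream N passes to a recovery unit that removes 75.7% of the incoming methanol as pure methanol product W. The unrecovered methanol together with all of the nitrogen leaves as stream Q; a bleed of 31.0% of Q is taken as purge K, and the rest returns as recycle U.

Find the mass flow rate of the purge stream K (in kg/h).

nitrogen enters only via H and leaves only via the purge: 399×0.275 = 0.310×(nitrogen in Q), and the recovery unit passes all nitrogen, so nitrogen in N = nitrogen in Q = 353.95 kg/h.
methanol in N: m_A = 399×0.725 + (1−0.310)·(1−0.757)·m_A, so m_A = 289.27/0.8323 = 347.55 kg/h.
Q = (1−0.757)×347.55 + 353.95 = 438.41 kg/h.
Purge K = 0.310×438.41 = 135.91 kg/h.

135.9 kg/h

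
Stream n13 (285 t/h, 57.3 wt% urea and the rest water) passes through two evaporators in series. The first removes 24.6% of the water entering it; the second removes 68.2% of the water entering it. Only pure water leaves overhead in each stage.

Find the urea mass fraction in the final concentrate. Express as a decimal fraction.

0.8484

water in feed = 285×0.427 = 121.69 t/h.
After stage 1: water left = (1−0.246)×121.69 = 91.758; stream total = 255.06 t/h.
After stage 2: water left = (1−0.682)×91.758 = 29.179; final concentrate = 192.48 t/h.
urea fraction = 163.3/192.48 = 0.8484.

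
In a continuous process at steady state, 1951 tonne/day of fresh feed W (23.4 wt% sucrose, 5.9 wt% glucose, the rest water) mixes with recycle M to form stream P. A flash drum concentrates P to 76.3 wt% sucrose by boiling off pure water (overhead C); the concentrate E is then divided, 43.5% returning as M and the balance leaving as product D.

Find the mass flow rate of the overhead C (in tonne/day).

Overall sucrose balance (none leaves overhead): sucrose in fresh feed = sucrose in product, i.e. 1951×0.234 = (1−0.435)·E·0.763.
E = 456.53/(0.763×0.565) = 1059 tonne/day.
Recycle M = 0.435×1059 = 460.67 tonne/day.
Combined feed P = 1951 + 460.67 = 2411.7 tonne/day.
Overhead C = P − E = 2411.7 − 1059 = 1352.7 tonne/day.

1353 tonne/day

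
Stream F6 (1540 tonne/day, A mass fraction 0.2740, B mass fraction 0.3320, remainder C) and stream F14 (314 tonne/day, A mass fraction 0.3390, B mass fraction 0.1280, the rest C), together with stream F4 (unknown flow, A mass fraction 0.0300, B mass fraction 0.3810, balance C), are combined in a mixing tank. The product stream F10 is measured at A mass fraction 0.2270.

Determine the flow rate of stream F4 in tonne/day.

545.9 tonne/day

Let F4 be the unknown flow. Total out = 1854 + F4.
A balance: 528.41 + 0.030·F4 = 0.227·(1854 + F4)
(0.030 − 0.227)·F4 = 0.227×1854 − 528.41 = -107.55
F4 = -107.55 / -0.197 = 545.93 tonne/day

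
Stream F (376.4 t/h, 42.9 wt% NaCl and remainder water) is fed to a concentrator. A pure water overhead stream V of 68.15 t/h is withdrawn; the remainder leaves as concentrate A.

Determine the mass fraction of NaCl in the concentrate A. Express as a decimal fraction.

0.5238

NaCl is not removed: 376.4×0.429 = 161.48 t/h of NaCl enters A.
Concentrate = 376.4 − 68.15 = 308.25 t/h.
Mass fraction = 161.48/308.25 = 0.5238.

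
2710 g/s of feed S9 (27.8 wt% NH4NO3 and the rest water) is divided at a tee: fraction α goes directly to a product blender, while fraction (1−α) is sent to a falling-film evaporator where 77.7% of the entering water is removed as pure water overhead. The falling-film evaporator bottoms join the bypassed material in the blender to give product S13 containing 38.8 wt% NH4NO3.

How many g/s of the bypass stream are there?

All 2710×0.278 = 753.38 g/s of NH4NO3 reaches S13, so S13 = 753.38/0.388 = 1941.7 g/s and vapour = 768.3 g/s.
The evaporator receives (1−α)·2710 of feed at 0.722 water and removes 0.777 of that water:
0.777×0.722×(1−α)×2710 = 768.3
(1−α) = 768.3/1520.3 = 0.5054;  α = 0.4946.
Bypass flow = 0.4946×2710 = 1340.5 g/s.

1340 g/s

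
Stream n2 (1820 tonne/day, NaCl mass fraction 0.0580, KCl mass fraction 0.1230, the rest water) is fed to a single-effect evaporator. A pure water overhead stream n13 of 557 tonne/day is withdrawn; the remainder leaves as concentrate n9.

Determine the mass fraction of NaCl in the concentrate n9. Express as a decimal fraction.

NaCl is not removed: 1820×0.058 = 105.56 tonne/day of NaCl enters n9.
Concentrate = 1820 − 557 = 1263 tonne/day.
Mass fraction = 105.56/1263 = 0.0836.

0.0836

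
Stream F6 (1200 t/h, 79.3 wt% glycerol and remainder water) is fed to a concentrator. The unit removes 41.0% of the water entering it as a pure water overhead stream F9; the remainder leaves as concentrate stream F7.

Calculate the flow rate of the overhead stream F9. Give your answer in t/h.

101.8 t/h

water entering = 1200×0.207 = 248.4 t/h; overhead removed = 0.410×248.4 = 101.84 t/h.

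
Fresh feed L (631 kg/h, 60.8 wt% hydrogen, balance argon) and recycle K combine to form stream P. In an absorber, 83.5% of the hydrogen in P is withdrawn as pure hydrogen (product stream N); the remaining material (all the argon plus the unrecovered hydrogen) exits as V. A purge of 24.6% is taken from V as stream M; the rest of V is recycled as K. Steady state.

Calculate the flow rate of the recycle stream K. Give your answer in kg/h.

812.7 kg/h

argon enters only via L and leaves only via the purge: 631×0.392 = 0.246×(argon in V), and the absorber passes all argon, so argon in P = argon in V = 1005.5 kg/h.
hydrogen in P: m_A = 631×0.608 + (1−0.246)·(1−0.835)·m_A, so m_A = 383.65/0.8756 = 438.16 kg/h.
V = (1−0.835)×438.16 + 1005.5 = 1077.8 kg/h.
Recycle K = (1−0.246)×1077.8 = 812.66 kg/h.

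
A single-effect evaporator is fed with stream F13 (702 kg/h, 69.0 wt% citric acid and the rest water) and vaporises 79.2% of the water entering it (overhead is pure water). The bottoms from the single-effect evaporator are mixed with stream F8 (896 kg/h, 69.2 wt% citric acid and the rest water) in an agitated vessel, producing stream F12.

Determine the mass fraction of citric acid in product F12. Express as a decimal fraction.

Vapour removed = 0.792×0.310×702 = 172.36 kg/h; concentrate = 529.64 kg/h.
citric acid reaching the mixer = 484.38 (from concentrate) + 896×0.692 = 1104.4 kg/h.
Product flow = 529.64 + 896 = 1425.6 kg/h; citric acid fraction = 0.775.

0.775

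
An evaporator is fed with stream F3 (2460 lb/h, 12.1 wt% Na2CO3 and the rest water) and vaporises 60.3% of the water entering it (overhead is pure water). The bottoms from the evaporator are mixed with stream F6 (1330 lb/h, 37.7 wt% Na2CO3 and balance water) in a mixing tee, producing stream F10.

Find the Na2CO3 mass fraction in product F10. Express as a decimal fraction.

0.321

Vapour removed = 0.603×0.879×2460 = 1303.9 lb/h; concentrate = 1156.1 lb/h.
Na2CO3 reaching the mixer = 297.66 (from concentrate) + 1330×0.377 = 799.07 lb/h.
Product flow = 1156.1 + 1330 = 2486.1 lb/h; Na2CO3 fraction = 0.321.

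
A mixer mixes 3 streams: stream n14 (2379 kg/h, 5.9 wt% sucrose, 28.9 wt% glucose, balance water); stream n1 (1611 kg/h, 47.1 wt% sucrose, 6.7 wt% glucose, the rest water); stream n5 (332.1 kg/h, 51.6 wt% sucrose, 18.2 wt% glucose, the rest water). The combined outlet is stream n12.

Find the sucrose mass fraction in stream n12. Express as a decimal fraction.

0.248

Total flow out = 2379 + 1611 + 332.1 = 4322.1 kg/h.
sucrose in = 2379×0.059 + 1611×0.471 + 332.1×0.516 = 1070.5 kg/h.
sucrose mass fraction in n12 = 1070.5/4322.1 = 0.248.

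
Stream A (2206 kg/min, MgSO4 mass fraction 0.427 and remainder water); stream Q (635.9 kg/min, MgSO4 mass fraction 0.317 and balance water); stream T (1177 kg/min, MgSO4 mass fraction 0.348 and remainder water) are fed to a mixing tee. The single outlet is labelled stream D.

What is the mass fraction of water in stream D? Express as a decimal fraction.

0.614

Total flow out = 2206 + 635.9 + 1177 = 4018.9 kg/min.
water in = 2206×0.573 + 635.9×0.683 + 1177×0.652 = 2465.8 kg/min.
water mass fraction in D = 2465.8/4018.9 = 0.614.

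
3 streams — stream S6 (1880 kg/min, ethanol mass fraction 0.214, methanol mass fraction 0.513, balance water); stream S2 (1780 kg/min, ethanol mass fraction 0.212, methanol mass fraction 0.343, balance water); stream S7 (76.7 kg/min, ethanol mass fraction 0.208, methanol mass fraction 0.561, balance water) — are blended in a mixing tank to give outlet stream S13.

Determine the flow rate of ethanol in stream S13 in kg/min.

ethanol out = ethanol in = 1880×0.214 + 1780×0.212 + 76.7×0.208 = 795.63 kg/min.

795.6 kg/min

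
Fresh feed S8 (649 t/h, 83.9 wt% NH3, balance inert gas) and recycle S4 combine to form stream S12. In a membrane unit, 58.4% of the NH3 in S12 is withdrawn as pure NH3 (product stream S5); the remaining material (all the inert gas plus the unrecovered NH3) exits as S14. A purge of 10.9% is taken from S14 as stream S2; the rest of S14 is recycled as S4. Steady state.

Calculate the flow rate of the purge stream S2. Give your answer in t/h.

143.7 t/h

inert gas enters only via S8 and leaves only via the purge: 649×0.161 = 0.109×(inert gas in S14), and the membrane unit passes all inert gas, so inert gas in S12 = inert gas in S14 = 958.61 t/h.
NH3 in S12: m_A = 649×0.839 + (1−0.109)·(1−0.584)·m_A, so m_A = 544.51/0.6293 = 865.2 t/h.
S14 = (1−0.584)×865.2 + 958.61 = 1318.5 t/h.
Purge S2 = 0.109×1318.5 = 143.72 t/h.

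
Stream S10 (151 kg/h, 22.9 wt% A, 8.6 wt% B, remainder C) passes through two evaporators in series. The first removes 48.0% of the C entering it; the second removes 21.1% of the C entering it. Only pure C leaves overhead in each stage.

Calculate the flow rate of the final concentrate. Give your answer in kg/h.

C in feed = 151×0.685 = 103.44 kg/h.
After stage 1: C left = (1−0.480)×103.44 = 53.786; stream total = 101.35 kg/h.
After stage 2: C left = (1−0.211)×53.786 = 42.437; final concentrate = 90.002 kg/h.

90 kg/h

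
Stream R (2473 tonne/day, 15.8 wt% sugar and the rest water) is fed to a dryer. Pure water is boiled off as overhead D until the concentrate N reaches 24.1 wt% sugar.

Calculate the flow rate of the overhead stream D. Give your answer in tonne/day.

sugar is conserved: 2473×0.158 = 390.73 tonne/day all reports to the concentrate.
Concentrate = 390.73/(target fraction) = 1621.3 tonne/day.
Overhead = 2473 − 1621.3 = 851.7 tonne/day.

851.7 tonne/day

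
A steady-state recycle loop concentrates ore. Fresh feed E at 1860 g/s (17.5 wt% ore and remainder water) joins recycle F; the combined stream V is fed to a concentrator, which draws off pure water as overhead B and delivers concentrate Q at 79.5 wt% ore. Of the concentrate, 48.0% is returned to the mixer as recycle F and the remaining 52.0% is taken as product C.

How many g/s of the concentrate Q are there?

Overall ore balance (none leaves overhead): ore in fresh feed = ore in product, i.e. 1860×0.175 = (1−0.480)·Q·0.795.
Q = 325.5/(0.795×0.520) = 787.37 g/s.

787.4 g/s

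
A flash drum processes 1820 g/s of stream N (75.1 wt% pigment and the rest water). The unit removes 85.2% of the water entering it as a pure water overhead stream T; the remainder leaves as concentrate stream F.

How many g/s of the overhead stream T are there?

water entering = 1820×0.249 = 453.18 g/s; overhead removed = 0.852×453.18 = 386.11 g/s.

386.1 g/s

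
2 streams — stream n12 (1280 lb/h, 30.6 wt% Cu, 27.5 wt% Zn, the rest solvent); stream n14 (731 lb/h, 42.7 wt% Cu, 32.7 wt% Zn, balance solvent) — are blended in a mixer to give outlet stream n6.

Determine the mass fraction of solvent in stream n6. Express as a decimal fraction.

0.3561

Total flow out = 1280 + 731 = 2011 lb/h.
solvent in = 1280×0.419 + 731×0.246 = 716.15 lb/h.
solvent mass fraction in n6 = 716.15/2011 = 0.3561.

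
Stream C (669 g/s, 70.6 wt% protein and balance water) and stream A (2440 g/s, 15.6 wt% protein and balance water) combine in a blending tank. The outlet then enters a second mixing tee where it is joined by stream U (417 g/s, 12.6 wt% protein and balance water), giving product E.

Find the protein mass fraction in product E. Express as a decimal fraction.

0.257

Overall, product flow = 3526 g/s.
protein in = 669×0.706 + 2440×0.156 + 417×0.126 = 905.5 g/s.
protein fraction in E = 0.257.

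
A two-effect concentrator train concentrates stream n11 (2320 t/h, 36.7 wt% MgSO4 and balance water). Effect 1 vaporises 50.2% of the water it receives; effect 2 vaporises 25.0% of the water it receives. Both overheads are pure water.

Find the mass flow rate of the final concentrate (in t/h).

1400 t/h

water in feed = 2320×0.633 = 1468.6 t/h.
After stage 1: water left = (1−0.502)×1468.6 = 731.34; stream total = 1582.8 t/h.
After stage 2: water left = (1−0.250)×731.34 = 548.51; final concentrate = 1399.9 t/h.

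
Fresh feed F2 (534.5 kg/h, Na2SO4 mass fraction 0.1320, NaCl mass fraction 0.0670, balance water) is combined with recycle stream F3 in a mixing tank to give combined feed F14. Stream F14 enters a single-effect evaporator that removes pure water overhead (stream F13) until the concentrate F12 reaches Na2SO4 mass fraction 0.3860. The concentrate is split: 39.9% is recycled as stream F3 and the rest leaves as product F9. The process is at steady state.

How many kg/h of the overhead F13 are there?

Overall Na2SO4 balance (none leaves overhead): Na2SO4 in fresh feed = Na2SO4 in product, i.e. 534.5×0.132 = (1−0.399)·F12·0.386.
F12 = 70.554/(0.386×0.601) = 304.13 kg/h.
Recycle F3 = 0.399×304.13 = 121.35 kg/h.
Combined feed F14 = 534.5 + 121.35 = 655.85 kg/h.
Overhead F13 = F14 − F12 = 655.85 − 304.13 = 351.72 kg/h.

351.7 kg/h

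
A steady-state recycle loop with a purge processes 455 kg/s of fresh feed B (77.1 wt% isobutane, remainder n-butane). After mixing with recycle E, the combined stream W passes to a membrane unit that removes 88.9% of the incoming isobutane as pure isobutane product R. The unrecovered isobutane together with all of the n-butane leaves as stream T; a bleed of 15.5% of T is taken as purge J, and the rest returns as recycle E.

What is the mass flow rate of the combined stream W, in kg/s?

1059 kg/s

n-butane enters only via B and leaves only via the purge: 455×0.229 = 0.155×(n-butane in T), and the membrane unit passes all n-butane, so n-butane in W = n-butane in T = 672.23 kg/s.
isobutane in W: m_A = 455×0.771 + (1−0.155)·(1−0.889)·m_A, so m_A = 350.81/0.9062 = 387.11 kg/s.
W = 387.11 + 672.23 = 1059.3 kg/s.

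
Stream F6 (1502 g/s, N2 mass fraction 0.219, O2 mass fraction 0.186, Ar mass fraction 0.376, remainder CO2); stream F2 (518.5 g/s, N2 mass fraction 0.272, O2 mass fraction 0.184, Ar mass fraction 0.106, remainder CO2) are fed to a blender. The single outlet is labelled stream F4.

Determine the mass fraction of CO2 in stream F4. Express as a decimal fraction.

0.275

Total flow out = 1502 + 518.5 = 2020.5 g/s.
CO2 in = 1502×0.219 + 518.5×0.438 = 556.04 g/s.
CO2 mass fraction in F4 = 556.04/2020.5 = 0.275.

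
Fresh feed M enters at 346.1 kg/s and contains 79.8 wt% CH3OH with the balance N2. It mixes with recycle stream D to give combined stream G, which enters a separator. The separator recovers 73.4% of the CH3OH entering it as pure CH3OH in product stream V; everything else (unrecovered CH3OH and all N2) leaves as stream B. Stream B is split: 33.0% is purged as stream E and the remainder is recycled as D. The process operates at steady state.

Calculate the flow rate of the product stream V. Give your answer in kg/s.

246.7 kg/s

CH3OH in G: m_A = 346.1×0.798 + (1−0.330)·(1−0.734)·m_A, so m_A = 276.19/0.8218 = 336.08 kg/s.
Product V = 0.734×336.08 = 246.69 kg/s.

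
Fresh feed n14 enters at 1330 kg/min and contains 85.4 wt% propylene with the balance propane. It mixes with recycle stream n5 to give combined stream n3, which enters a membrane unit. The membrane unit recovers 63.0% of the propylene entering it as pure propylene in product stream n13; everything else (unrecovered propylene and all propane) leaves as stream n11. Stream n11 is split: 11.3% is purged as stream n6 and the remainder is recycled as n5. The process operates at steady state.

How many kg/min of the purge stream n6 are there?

264.9 kg/min

propane enters only via n14 and leaves only via the purge: 1330×0.146 = 0.113×(propane in n11), and the membrane unit passes all propane, so propane in n3 = propane in n11 = 1718.4 kg/min.
propylene in n3: m_A = 1330×0.854 + (1−0.113)·(1−0.630)·m_A, so m_A = 1135.8/0.6718 = 1690.7 kg/min.
n11 = (1−0.630)×1690.7 + 1718.4 = 2344 kg/min.
Purge n6 = 0.113×2344 = 264.87 kg/min.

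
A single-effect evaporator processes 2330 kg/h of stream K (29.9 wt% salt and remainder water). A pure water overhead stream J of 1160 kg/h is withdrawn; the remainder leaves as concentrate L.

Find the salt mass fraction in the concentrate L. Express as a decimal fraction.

salt is not removed: 2330×0.299 = 696.67 kg/h of salt enters L.
Concentrate = 2330 − 1160 = 1170 kg/h.
Mass fraction = 696.67/1170 = 0.595.

0.595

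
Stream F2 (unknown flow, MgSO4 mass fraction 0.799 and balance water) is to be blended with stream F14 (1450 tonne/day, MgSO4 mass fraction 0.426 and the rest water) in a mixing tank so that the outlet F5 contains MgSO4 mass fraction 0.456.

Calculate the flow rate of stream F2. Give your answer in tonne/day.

126.8 tonne/day

Let F2 be the unknown flow. Total out = 1450 + F2.
MgSO4 balance: 617.7 + 0.799·F2 = 0.456·(1450 + F2)
(0.799 − 0.456)·F2 = 0.456×1450 − 617.7 = 43.5
F2 = 43.5 / 0.343 = 126.82 tonne/day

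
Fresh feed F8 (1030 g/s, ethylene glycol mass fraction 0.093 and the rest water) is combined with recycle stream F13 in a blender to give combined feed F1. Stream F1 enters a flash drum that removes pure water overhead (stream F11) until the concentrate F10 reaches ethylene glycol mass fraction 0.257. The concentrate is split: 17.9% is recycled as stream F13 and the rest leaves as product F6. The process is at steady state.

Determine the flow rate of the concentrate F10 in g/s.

454 g/s

Overall ethylene glycol balance (none leaves overhead): ethylene glycol in fresh feed = ethylene glycol in product, i.e. 1030×0.093 = (1−0.179)·F10·0.257.
F10 = 95.79/(0.257×0.821) = 453.99 g/s.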